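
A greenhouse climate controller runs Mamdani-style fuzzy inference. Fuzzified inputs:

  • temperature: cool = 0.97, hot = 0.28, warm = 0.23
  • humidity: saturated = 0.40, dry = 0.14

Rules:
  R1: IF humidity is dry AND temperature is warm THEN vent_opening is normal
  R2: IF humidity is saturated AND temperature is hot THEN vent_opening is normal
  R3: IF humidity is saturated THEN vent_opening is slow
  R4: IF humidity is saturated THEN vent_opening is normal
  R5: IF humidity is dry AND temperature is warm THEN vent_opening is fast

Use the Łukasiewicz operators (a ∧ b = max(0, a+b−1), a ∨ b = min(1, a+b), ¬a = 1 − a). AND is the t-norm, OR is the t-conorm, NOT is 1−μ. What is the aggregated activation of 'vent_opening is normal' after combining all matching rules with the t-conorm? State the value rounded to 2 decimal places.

R1: dry=0.14, warm=0.23; AND[max(0, a+b−1)] → w = 0.00
R2: saturated=0.40, hot=0.28; AND[max(0, a+b−1)] → w = 0.00
R3: saturated=0.40 → w = 0.40
R4: saturated=0.40 → w = 0.40
R5: dry=0.14, warm=0.23; AND[max(0, a+b−1)] → w = 0.00
Rules with consequent 'normal': {R1, R2, R4} → strengths 0.00, 0.00, 0.40
Aggregate via t-conorm [min(1, a+b)]: 0.40

0.40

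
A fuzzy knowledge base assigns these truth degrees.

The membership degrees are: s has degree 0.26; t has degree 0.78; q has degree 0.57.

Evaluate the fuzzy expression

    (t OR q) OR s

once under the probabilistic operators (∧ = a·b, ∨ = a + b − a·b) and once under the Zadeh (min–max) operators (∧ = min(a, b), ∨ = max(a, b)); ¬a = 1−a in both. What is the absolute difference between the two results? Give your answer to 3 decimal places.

Under probabilistic:
  t OR q = a + b − a·b on (0.7800, 0.5700) = 0.9054
  (t OR q) OR s = a + b − a·b on (0.9054, 0.2600) = 0.9300
  → value = 0.9300
Under Zadeh (min–max):
  t OR q = max(a, b) on (0.78, 0.57) = 0.78
  (t OR q) OR s = max(a, b) on (0.78, 0.26) = 0.78
  → value = 0.7800
|0.9300 − 0.7800| = 0.150

0.150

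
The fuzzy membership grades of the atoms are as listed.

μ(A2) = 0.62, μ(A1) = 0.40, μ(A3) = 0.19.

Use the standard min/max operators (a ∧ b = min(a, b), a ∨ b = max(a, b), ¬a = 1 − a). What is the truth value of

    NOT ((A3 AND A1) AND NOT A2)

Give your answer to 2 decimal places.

A3 AND A1 = min(a, b) on (0.19, 0.40) = 0.19
NOT A2 = 1 − 0.62 = 0.38
(A3 AND A1) AND NOT A2 = min(a, b) on (0.19, 0.38) = 0.19
NOT ((A3 AND A1) AND NOT A2) = 1 − 0.19 = 0.81

0.81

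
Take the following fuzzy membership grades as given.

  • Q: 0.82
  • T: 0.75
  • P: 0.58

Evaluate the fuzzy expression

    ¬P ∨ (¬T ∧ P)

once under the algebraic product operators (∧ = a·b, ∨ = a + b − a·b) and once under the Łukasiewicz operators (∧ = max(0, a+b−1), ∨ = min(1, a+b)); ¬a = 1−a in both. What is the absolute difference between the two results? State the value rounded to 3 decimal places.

Under algebraic product:
  ¬P = 1 − 0.5800 = 0.4200
  ¬T = 1 − 0.7500 = 0.2500
  ¬T ∧ P = a·b on (0.2500, 0.5800) = 0.1450
  ¬P ∨ (¬T ∧ P) = a + b − a·b on (0.4200, 0.1450) = 0.5041
  → value = 0.5041
Under Łukasiewicz:
  ¬P = 1 − 0.58 = 0.42
  ¬T = 1 − 0.75 = 0.25
  ¬T ∧ P = max(0, a+b−1) on (0.25, 0.58) = 0.00
  ¬P ∨ (¬T ∧ P) = min(1, a+b) on (0.42, 0.00) = 0.42
  → value = 0.4200
|0.5041 − 0.4200| = 0.084

0.084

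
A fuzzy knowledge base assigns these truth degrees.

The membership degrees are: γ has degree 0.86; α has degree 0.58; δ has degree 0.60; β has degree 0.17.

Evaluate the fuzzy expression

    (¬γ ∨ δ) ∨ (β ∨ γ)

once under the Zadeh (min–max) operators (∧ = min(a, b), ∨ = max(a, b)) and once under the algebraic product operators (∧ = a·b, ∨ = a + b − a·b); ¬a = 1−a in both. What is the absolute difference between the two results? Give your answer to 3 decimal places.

Under Zadeh (min–max):
  ¬γ = 1 − 0.86 = 0.14
  ¬γ ∨ δ = max(a, b) on (0.14, 0.60) = 0.60
  β ∨ γ = max(a, b) on (0.17, 0.86) = 0.86
  (¬γ ∨ δ) ∨ (β ∨ γ) = max(a, b) on (0.60, 0.86) = 0.86
  → value = 0.8600
Under algebraic product:
  ¬γ = 1 − 0.8600 = 0.1400
  ¬γ ∨ δ = a + b − a·b on (0.1400, 0.6000) = 0.6560
  β ∨ γ = a + b − a·b on (0.1700, 0.8600) = 0.8838
  (¬γ ∨ δ) ∨ (β ∨ γ) = a + b − a·b on (0.6560, 0.8838) = 0.9600
  → value = 0.9600
|0.8600 − 0.9600| = 0.100

0.100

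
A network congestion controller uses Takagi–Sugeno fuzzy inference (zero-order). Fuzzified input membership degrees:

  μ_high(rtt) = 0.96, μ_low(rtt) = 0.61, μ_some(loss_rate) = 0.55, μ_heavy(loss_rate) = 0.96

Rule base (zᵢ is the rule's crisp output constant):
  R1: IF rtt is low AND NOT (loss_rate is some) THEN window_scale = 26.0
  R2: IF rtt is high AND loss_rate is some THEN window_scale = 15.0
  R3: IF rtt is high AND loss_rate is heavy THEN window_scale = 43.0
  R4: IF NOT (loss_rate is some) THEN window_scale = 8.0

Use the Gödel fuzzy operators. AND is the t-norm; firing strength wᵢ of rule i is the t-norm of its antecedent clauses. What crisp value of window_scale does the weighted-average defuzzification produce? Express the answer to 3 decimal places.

26.900

R1 (z=26.0): low=0.61, ¬some=1−0.55=0.45; AND[min(a, b)] → w = 0.45
R2 (z=15.0): high=0.96, some=0.55; AND[min(a, b)] → w = 0.55
R3 (z=43.0): high=0.96, heavy=0.96; AND[min(a, b)] → w = 0.96
R4 (z=8.0): ¬some=1−0.55=0.45 → w = 0.45
Weighted average = (0.45·26.0 + 0.55·15.0 + 0.96·43.0 + 0.45·8.0) / (0.45 + 0.55 + 0.96 + 0.45)
  = 64.8300 / 2.4100 = 26.900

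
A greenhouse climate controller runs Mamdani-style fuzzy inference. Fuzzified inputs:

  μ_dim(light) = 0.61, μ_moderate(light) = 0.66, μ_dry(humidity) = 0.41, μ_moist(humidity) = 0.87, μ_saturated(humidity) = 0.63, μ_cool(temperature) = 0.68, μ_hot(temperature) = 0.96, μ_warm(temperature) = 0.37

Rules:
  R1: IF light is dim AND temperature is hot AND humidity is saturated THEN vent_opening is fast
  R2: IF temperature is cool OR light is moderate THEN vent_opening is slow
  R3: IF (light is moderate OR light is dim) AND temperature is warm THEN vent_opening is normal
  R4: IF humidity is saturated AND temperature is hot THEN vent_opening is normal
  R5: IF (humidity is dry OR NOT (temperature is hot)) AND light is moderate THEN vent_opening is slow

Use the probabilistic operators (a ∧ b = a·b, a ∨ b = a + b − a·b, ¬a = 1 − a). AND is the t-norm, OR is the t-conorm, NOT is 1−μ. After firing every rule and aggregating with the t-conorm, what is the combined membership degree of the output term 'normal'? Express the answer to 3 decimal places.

R1: dim=0.61, hot=0.96, saturated=0.63; AND[a·b] → w = 0.3689
R2: cool=0.68, moderate=0.66; OR[a + b − a·b] → w = 0.8912
R3: (moderate=0.66 OR dim=0.61) = 0.8674; AND[a·b] with warm=0.37 → w = 0.3209
R4: saturated=0.63, hot=0.96; AND[a·b] → w = 0.6048
R5: (dry=0.41 OR ¬hot=1−0.96=0.04) = 0.4336; AND[a·b] with moderate=0.66 → w = 0.2862
Rules with consequent 'normal': {R3, R4} → strengths 0.3209, 0.6048
Aggregate via t-conorm [a + b − a·b]: 0.7316

0.732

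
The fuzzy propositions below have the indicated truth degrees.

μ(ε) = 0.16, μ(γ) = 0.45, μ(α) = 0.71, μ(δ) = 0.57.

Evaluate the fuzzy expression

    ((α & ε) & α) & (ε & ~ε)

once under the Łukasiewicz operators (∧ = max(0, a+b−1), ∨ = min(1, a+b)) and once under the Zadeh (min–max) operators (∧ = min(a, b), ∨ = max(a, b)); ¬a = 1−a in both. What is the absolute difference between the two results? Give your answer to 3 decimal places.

0.160

Under Łukasiewicz:
  α & ε = max(0, a+b−1) on (0.71, 0.16) = 0.00
  (α & ε) & α = max(0, a+b−1) on (0.00, 0.71) = 0.00
  ~ε = 1 − 0.16 = 0.84
  ε & ~ε = max(0, a+b−1) on (0.16, 0.84) = 0.00
  ((α & ε) & α) & (ε & ~ε) = max(0, a+b−1) on (0.00, 0.00) = 0.00
  → value = 0.0000
Under Zadeh (min–max):
  α & ε = min(a, b) on (0.71, 0.16) = 0.16
  (α & ε) & α = min(a, b) on (0.16, 0.71) = 0.16
  ~ε = 1 − 0.16 = 0.84
  ε & ~ε = min(a, b) on (0.16, 0.84) = 0.16
  ((α & ε) & α) & (ε & ~ε) = min(a, b) on (0.16, 0.16) = 0.16
  → value = 0.1600
|0.0000 − 0.1600| = 0.160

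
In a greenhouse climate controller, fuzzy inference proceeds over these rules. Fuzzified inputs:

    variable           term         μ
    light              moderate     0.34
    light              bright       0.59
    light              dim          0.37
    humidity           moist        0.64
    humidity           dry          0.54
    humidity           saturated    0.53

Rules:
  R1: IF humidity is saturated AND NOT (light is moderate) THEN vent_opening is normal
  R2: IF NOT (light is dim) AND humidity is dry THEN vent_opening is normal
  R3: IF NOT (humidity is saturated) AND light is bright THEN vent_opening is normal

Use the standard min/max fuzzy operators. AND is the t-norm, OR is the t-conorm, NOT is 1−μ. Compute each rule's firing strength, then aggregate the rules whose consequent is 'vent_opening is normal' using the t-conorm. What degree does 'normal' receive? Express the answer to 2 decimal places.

R1: saturated=0.53, ¬moderate=1−0.34=0.66; AND[min(a, b)] → w = 0.53
R2: ¬dim=1−0.37=0.63, dry=0.54; AND[min(a, b)] → w = 0.54
R3: ¬saturated=1−0.53=0.47, bright=0.59; AND[min(a, b)] → w = 0.47
Rules with consequent 'normal': {R1, R2, R3} → strengths 0.53, 0.54, 0.47
Aggregate via t-conorm [max(a, b)]: 0.54

0.54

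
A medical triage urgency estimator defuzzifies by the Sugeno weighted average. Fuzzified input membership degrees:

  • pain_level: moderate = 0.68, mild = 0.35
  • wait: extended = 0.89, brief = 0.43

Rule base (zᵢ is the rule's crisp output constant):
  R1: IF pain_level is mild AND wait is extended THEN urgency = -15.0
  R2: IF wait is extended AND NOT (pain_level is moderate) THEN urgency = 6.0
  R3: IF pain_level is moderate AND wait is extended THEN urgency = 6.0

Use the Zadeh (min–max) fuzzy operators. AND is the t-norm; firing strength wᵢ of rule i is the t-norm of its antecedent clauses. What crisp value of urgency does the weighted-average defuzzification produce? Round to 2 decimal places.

R1 (z=-15.0): mild=0.35, extended=0.89; AND[min(a, b)] → w = 0.35
R2 (z=6.0): extended=0.89, ¬moderate=1−0.68=0.32; AND[min(a, b)] → w = 0.32
R3 (z=6.0): moderate=0.68, extended=0.89; AND[min(a, b)] → w = 0.68
Weighted average = (0.35·-15.0 + 0.32·6.0 + 0.68·6.0) / (0.35 + 0.32 + 0.68)
  = 0.7500 / 1.3500 = 0.56

0.56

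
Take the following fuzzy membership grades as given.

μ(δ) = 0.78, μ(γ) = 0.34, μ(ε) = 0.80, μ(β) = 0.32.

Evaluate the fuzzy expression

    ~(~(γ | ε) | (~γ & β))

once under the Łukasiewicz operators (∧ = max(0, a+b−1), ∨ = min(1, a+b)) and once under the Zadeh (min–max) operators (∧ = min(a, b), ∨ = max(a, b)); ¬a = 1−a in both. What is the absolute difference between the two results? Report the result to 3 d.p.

Under Łukasiewicz:
  γ | ε = min(1, a+b) on (0.34, 0.80) = 1.00
  ~(γ | ε) = 1 − 1.00 = 0.00
  ~γ = 1 − 0.34 = 0.66
  ~γ & β = max(0, a+b−1) on (0.66, 0.32) = 0.00
  ~(γ | ε) | (~γ & β) = min(1, a+b) on (0.00, 0.00) = 0.00
  ~(~(γ | ε) | (~γ & β)) = 1 − 0.00 = 1.00
  → value = 1.0000
Under Zadeh (min–max):
  γ | ε = max(a, b) on (0.34, 0.80) = 0.80
  ~(γ | ε) = 1 − 0.80 = 0.20
  ~γ = 1 − 0.34 = 0.66
  ~γ & β = min(a, b) on (0.66, 0.32) = 0.32
  ~(γ | ε) | (~γ & β) = max(a, b) on (0.20, 0.32) = 0.32
  ~(~(γ | ε) | (~γ & β)) = 1 − 0.32 = 0.68
  → value = 0.6800
|1.0000 − 0.6800| = 0.320

0.320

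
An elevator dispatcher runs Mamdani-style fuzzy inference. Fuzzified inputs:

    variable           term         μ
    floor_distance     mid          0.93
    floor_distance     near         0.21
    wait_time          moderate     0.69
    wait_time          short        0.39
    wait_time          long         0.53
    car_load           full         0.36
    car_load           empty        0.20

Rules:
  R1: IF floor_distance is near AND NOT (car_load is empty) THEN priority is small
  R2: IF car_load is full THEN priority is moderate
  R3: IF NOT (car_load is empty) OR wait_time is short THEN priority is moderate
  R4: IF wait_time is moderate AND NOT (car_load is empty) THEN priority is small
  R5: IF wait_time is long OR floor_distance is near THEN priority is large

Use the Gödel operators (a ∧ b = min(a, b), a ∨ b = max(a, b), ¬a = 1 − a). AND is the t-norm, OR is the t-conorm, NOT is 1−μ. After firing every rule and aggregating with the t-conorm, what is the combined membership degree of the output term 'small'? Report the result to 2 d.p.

0.69

R1: near=0.21, ¬empty=1−0.20=0.80; AND[min(a, b)] → w = 0.21
R2: full=0.36 → w = 0.36
R3: ¬empty=1−0.20=0.80, short=0.39; OR[max(a, b)] → w = 0.80
R4: moderate=0.69, ¬empty=1−0.20=0.80; AND[min(a, b)] → w = 0.69
R5: long=0.53, near=0.21; OR[max(a, b)] → w = 0.53
Rules with consequent 'small': {R1, R4} → strengths 0.21, 0.69
Aggregate via t-conorm [max(a, b)]: 0.69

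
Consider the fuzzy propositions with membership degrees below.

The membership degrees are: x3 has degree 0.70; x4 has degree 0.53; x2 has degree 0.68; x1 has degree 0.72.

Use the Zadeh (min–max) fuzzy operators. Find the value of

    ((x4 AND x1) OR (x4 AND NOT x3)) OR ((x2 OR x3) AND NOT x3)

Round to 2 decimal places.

x4 AND x1 = min(a, b) on (0.53, 0.72) = 0.53
NOT x3 = 1 − 0.70 = 0.30
x4 AND NOT x3 = min(a, b) on (0.53, 0.30) = 0.30
(x4 AND x1) OR (x4 AND NOT x3) = max(a, b) on (0.53, 0.30) = 0.53
x2 OR x3 = max(a, b) on (0.68, 0.70) = 0.70
NOT x3 = 1 − 0.70 = 0.30
(x2 OR x3) AND NOT x3 = min(a, b) on (0.70, 0.30) = 0.30
((x4 AND x1) OR (x4 AND NOT x3)) OR ((x2 OR x3) AND NOT x3) = max(a, b) on (0.53, 0.30) = 0.53

0.53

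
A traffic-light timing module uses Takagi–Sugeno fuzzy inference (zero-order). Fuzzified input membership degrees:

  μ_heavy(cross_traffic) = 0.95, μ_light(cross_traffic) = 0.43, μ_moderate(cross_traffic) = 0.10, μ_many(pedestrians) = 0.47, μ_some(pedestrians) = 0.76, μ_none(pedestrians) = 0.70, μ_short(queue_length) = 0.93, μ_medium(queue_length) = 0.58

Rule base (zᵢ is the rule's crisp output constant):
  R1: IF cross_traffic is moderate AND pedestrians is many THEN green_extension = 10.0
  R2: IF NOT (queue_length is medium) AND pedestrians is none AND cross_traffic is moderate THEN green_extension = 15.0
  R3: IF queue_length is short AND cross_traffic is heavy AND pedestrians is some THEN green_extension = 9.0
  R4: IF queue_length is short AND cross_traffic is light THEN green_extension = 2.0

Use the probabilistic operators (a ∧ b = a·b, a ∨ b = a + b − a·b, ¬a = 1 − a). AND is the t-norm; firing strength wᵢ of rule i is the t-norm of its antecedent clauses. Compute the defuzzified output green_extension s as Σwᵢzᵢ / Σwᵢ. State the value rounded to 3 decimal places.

6.756

R1 (z=10.0): moderate=0.10, many=0.47; AND[a·b] → w = 0.0470
R2 (z=15.0): ¬medium=1−0.58=0.42, none=0.70, moderate=0.10; AND[a·b] → w = 0.0294
R3 (z=9.0): short=0.93, heavy=0.95, some=0.76; AND[a·b] → w = 0.6715
R4 (z=2.0): short=0.93, light=0.43; AND[a·b] → w = 0.3999
Weighted average = (0.0470·10.0 + 0.0294·15.0 + 0.6715·9.0 + 0.3999·2.0) / (0.0470 + 0.0294 + 0.6715 + 0.3999)
  = 7.7539 / 1.1478 = 6.756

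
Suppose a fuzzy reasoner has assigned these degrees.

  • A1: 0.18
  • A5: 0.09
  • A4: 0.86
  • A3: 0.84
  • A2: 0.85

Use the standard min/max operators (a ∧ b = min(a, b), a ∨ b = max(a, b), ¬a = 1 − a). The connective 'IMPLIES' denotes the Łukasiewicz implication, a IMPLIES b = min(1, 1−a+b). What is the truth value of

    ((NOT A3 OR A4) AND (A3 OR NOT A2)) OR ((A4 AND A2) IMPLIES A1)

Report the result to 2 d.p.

NOT A3 = 1 − 0.84 = 0.16
NOT A3 OR A4 = max(a, b) on (0.16, 0.86) = 0.86
NOT A2 = 1 − 0.85 = 0.15
A3 OR NOT A2 = max(a, b) on (0.84, 0.15) = 0.84
(NOT A3 OR A4) AND (A3 OR NOT A2) = min(a, b) on (0.86, 0.84) = 0.84
A4 AND A2 = min(a, b) on (0.86, 0.85) = 0.85
(A4 AND A2) IMPLIES A1  [Łukasiewicz: min(1, 1−a+b)] with a=0.85, b=0.18 → 0.33
((NOT A3 OR A4) AND (A3 OR NOT A2)) OR ((A4 AND A2) IMPLIES A1) = max(a, b) on (0.84, 0.33) = 0.84

0.84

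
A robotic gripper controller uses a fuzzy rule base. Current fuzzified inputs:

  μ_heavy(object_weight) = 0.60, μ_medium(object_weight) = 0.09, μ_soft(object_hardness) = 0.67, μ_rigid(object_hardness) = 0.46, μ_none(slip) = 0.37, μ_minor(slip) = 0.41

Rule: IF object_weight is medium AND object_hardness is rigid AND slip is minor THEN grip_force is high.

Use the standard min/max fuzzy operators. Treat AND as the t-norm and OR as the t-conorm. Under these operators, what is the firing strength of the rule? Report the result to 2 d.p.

firing strength: medium=0.09, rigid=0.46, minor=0.41; AND[min(a, b)] → w = 0.09

0.09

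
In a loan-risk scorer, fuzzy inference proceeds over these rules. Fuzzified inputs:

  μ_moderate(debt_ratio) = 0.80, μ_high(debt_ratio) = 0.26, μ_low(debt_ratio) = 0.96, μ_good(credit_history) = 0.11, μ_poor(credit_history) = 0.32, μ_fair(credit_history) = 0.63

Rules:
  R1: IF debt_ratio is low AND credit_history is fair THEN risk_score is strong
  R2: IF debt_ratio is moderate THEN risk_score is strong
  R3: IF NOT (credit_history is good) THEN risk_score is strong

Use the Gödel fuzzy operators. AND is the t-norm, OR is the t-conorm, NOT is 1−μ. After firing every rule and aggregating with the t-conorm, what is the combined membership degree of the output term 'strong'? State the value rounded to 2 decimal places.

0.89

R1: low=0.96, fair=0.63; AND[min(a, b)] → w = 0.63
R2: moderate=0.80 → w = 0.80
R3: ¬good=1−0.11=0.89 → w = 0.89
Rules with consequent 'strong': {R1, R2, R3} → strengths 0.63, 0.80, 0.89
Aggregate via t-conorm [max(a, b)]: 0.89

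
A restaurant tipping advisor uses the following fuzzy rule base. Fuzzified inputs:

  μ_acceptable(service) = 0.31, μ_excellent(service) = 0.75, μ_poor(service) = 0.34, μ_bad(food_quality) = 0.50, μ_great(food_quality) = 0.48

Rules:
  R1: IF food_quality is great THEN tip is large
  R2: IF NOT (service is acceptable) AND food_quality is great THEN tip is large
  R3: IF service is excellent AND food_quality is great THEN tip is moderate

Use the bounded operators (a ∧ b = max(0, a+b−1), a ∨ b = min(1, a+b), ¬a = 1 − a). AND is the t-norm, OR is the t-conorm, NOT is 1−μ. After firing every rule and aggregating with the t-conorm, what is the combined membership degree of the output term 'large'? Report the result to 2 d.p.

R1: great=0.48 → w = 0.48
R2: ¬acceptable=1−0.31=0.69, great=0.48; AND[max(0, a+b−1)] → w = 0.17
R3: excellent=0.75, great=0.48; AND[max(0, a+b−1)] → w = 0.23
Rules with consequent 'large': {R1, R2} → strengths 0.48, 0.17
Aggregate via t-conorm [min(1, a+b)]: 0.65

0.65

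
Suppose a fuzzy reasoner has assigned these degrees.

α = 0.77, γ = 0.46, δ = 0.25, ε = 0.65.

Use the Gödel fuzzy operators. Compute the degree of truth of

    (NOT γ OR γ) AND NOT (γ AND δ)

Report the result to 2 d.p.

0.54

NOT γ = 1 − 0.46 = 0.54
NOT γ OR γ = max(a, b) on (0.54, 0.46) = 0.54
γ AND δ = min(a, b) on (0.46, 0.25) = 0.25
NOT (γ AND δ) = 1 − 0.25 = 0.75
(NOT γ OR γ) AND NOT (γ AND δ) = min(a, b) on (0.54, 0.75) = 0.54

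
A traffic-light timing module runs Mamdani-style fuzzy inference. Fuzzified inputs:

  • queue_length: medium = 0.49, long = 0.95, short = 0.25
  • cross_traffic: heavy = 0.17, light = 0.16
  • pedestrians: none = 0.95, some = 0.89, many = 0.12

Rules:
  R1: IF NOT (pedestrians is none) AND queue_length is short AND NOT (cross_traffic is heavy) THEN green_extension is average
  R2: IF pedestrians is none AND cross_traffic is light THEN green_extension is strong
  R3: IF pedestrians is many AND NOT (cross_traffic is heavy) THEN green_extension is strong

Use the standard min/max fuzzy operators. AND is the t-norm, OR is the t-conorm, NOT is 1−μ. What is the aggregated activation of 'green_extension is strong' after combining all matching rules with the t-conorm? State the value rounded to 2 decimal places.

R1: ¬none=1−0.95=0.05, short=0.25, ¬heavy=1−0.17=0.83; AND[min(a, b)] → w = 0.05
R2: none=0.95, light=0.16; AND[min(a, b)] → w = 0.16
R3: many=0.12, ¬heavy=1−0.17=0.83; AND[min(a, b)] → w = 0.12
Rules with consequent 'strong': {R2, R3} → strengths 0.16, 0.12
Aggregate via t-conorm [max(a, b)]: 0.16

0.16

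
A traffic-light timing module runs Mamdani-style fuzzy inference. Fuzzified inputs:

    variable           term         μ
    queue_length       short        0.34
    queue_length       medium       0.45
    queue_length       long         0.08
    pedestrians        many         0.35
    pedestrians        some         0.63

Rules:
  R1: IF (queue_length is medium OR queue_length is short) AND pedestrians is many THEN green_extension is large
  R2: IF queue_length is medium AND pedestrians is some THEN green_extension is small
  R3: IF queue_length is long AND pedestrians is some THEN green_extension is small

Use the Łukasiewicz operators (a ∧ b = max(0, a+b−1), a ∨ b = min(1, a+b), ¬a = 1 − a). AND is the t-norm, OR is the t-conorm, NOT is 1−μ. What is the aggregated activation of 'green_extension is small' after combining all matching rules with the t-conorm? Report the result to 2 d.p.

R1: (medium=0.45 OR short=0.34) = 0.79; AND[max(0, a+b−1)] with many=0.35 → w = 0.14
R2: medium=0.45, some=0.63; AND[max(0, a+b−1)] → w = 0.08
R3: long=0.08, some=0.63; AND[max(0, a+b−1)] → w = 0.00
Rules with consequent 'small': {R2, R3} → strengths 0.08, 0.00
Aggregate via t-conorm [min(1, a+b)]: 0.08

0.08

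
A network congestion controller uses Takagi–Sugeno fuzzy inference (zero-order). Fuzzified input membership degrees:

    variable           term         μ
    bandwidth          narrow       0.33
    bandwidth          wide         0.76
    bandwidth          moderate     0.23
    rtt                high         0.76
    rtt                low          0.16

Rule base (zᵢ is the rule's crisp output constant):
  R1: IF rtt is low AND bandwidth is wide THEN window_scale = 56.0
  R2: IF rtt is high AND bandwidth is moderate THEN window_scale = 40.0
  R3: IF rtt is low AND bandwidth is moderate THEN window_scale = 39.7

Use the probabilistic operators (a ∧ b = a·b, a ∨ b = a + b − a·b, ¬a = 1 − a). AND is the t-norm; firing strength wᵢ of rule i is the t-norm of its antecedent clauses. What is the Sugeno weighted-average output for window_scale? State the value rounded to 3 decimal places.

R1 (z=56.0): low=0.16, wide=0.76; AND[a·b] → w = 0.1216
R2 (z=40.0): high=0.76, moderate=0.23; AND[a·b] → w = 0.1748
R3 (z=39.7): low=0.16, moderate=0.23; AND[a·b] → w = 0.0368
Weighted average = (0.1216·56.0 + 0.1748·40.0 + 0.0368·39.7) / (0.1216 + 0.1748 + 0.0368)
  = 15.2626 / 0.3332 = 45.806

45.806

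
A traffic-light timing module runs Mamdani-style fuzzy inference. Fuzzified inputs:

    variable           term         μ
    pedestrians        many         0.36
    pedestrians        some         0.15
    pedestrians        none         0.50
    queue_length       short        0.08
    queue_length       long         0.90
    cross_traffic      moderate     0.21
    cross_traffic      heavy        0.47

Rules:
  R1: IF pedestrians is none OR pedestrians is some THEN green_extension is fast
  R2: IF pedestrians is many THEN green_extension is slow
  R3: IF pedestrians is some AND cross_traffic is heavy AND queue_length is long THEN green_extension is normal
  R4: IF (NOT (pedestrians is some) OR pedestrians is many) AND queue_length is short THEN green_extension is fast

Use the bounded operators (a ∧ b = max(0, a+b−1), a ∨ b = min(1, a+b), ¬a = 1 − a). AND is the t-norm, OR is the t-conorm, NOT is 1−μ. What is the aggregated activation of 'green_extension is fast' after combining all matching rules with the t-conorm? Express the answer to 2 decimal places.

0.73

R1: none=0.50, some=0.15; OR[min(1, a+b)] → w = 0.65
R2: many=0.36 → w = 0.36
R3: some=0.15, heavy=0.47, long=0.90; AND[max(0, a+b−1)] → w = 0.00
R4: (¬some=1−0.15=0.85 OR many=0.36) = 1.00; AND[max(0, a+b−1)] with short=0.08 → w = 0.08
Rules with consequent 'fast': {R1, R4} → strengths 0.65, 0.08
Aggregate via t-conorm [min(1, a+b)]: 0.73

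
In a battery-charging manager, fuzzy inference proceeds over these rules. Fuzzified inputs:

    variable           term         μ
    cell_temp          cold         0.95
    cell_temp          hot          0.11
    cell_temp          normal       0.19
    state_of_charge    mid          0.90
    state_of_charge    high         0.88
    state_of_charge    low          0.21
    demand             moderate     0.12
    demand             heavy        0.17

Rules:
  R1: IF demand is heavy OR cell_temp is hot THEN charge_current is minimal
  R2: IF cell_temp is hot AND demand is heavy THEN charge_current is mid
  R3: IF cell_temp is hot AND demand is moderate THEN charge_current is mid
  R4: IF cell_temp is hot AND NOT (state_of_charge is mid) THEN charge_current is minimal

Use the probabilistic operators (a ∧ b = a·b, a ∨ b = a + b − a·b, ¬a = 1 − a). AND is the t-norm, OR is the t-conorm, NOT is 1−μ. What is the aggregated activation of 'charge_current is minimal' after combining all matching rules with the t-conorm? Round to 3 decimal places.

R1: heavy=0.17, hot=0.11; OR[a + b − a·b] → w = 0.2613
R2: hot=0.11, heavy=0.17; AND[a·b] → w = 0.0187
R3: hot=0.11, moderate=0.12; AND[a·b] → w = 0.0132
R4: hot=0.11, ¬mid=1−0.90=0.10; AND[a·b] → w = 0.0110
Rules with consequent 'minimal': {R1, R4} → strengths 0.2613, 0.0110
Aggregate via t-conorm [a + b − a·b]: 0.2694

0.269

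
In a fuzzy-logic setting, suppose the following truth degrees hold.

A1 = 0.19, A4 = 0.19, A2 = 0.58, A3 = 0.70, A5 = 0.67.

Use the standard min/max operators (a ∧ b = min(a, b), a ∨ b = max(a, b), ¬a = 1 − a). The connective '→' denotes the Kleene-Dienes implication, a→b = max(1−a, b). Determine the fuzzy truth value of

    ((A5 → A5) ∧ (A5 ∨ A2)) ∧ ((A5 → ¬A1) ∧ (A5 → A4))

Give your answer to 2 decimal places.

0.33

A5 → A5  [Kleene-Dienes: max(1−a, b)] with a=0.67, b=0.67 → 0.67
A5 ∨ A2 = max(a, b) on (0.67, 0.58) = 0.67
(A5 → A5) ∧ (A5 ∨ A2) = min(a, b) on (0.67, 0.67) = 0.67
¬A1 = 1 − 0.19 = 0.81
A5 → ¬A1  [Kleene-Dienes: max(1−a, b)] with a=0.67, b=0.81 → 0.81
A5 → A4  [Kleene-Dienes: max(1−a, b)] with a=0.67, b=0.19 → 0.33
(A5 → ¬A1) ∧ (A5 → A4) = min(a, b) on (0.81, 0.33) = 0.33
((A5 → A5) ∧ (A5 ∨ A2)) ∧ ((A5 → ¬A1) ∧ (A5 → A4)) = min(a, b) on (0.67, 0.33) = 0.33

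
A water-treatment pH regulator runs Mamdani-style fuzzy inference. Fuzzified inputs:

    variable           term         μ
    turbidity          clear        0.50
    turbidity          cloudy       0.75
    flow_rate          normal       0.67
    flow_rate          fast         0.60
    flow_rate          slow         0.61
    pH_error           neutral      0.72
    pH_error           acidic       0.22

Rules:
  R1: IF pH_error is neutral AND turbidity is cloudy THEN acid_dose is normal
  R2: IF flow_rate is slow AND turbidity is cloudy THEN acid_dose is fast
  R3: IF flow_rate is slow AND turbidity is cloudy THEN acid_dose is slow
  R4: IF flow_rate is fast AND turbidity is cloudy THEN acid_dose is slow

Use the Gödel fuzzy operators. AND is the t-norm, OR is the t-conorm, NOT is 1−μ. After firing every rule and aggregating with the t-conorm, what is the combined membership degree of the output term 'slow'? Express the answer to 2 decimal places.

0.61

R1: neutral=0.72, cloudy=0.75; AND[min(a, b)] → w = 0.72
R2: slow=0.61, cloudy=0.75; AND[min(a, b)] → w = 0.61
R3: slow=0.61, cloudy=0.75; AND[min(a, b)] → w = 0.61
R4: fast=0.60, cloudy=0.75; AND[min(a, b)] → w = 0.60
Rules with consequent 'slow': {R3, R4} → strengths 0.61, 0.60
Aggregate via t-conorm [max(a, b)]: 0.61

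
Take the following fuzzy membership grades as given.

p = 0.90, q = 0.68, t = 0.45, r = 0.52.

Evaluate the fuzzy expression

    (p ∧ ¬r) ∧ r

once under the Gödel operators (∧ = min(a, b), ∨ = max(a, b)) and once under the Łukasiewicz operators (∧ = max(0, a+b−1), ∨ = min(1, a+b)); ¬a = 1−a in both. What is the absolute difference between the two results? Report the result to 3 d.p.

Under Gödel:
  ¬r = 1 − 0.52 = 0.48
  p ∧ ¬r = min(a, b) on (0.90, 0.48) = 0.48
  (p ∧ ¬r) ∧ r = min(a, b) on (0.48, 0.52) = 0.48
  → value = 0.4800
Under Łukasiewicz:
  ¬r = 1 − 0.52 = 0.48
  p ∧ ¬r = max(0, a+b−1) on (0.90, 0.48) = 0.38
  (p ∧ ¬r) ∧ r = max(0, a+b−1) on (0.38, 0.52) = 0.00
  → value = 0.0000
|0.4800 − 0.0000| = 0.480

0.480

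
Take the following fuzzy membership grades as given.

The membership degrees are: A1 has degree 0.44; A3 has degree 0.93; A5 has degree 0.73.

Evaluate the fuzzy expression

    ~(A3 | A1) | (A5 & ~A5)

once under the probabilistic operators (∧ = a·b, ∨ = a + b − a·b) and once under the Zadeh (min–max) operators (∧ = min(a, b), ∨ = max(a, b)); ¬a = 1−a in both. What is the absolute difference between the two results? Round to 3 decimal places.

Under probabilistic:
  A3 | A1 = a + b − a·b on (0.9300, 0.4400) = 0.9608
  ~(A3 | A1) = 1 − 0.9608 = 0.0392
  ~A5 = 1 − 0.7300 = 0.2700
  A5 & ~A5 = a·b on (0.7300, 0.2700) = 0.1971
  ~(A3 | A1) | (A5 & ~A5) = a + b − a·b on (0.0392, 0.1971) = 0.2286
  → value = 0.2286
Under Zadeh (min–max):
  A3 | A1 = max(a, b) on (0.93, 0.44) = 0.93
  ~(A3 | A1) = 1 − 0.93 = 0.07
  ~A5 = 1 − 0.73 = 0.27
  A5 & ~A5 = min(a, b) on (0.73, 0.27) = 0.27
  ~(A3 | A1) | (A5 & ~A5) = max(a, b) on (0.07, 0.27) = 0.27
  → value = 0.2700
|0.2286 − 0.2700| = 0.041

0.041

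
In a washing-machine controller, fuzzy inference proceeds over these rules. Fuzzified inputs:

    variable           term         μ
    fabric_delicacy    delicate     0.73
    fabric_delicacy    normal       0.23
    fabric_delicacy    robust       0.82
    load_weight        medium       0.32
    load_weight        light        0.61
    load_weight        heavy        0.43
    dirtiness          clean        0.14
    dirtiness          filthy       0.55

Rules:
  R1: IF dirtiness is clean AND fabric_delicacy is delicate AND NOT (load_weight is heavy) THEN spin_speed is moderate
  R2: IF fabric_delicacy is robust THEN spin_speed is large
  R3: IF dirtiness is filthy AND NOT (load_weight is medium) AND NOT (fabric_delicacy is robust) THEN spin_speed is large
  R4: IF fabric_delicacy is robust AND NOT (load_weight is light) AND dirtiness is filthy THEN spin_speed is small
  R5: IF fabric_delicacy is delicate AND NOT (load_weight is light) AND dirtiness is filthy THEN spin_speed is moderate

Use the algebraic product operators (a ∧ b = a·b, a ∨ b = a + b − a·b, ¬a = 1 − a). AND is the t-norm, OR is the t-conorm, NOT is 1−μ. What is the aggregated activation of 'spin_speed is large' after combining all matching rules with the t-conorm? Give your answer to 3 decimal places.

0.832

R1: clean=0.14, delicate=0.73, ¬heavy=1−0.43=0.57; AND[a·b] → w = 0.0583
R2: robust=0.82 → w = 0.8200
R3: filthy=0.55, ¬medium=1−0.32=0.68, ¬robust=1−0.82=0.18; AND[a·b] → w = 0.0673
R4: robust=0.82, ¬light=1−0.61=0.39, filthy=0.55; AND[a·b] → w = 0.1759
R5: delicate=0.73, ¬light=1−0.61=0.39, filthy=0.55; AND[a·b] → w = 0.1566
Rules with consequent 'large': {R2, R3} → strengths 0.8200, 0.0673
Aggregate via t-conorm [a + b − a·b]: 0.8321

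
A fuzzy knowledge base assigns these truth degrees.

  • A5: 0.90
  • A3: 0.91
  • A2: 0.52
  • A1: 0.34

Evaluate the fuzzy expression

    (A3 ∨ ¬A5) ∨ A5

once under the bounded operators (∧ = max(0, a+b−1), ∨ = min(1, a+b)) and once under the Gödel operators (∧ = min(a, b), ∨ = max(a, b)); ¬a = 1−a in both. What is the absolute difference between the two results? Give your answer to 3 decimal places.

0.090

Under bounded:
  ¬A5 = 1 − 0.90 = 0.10
  A3 ∨ ¬A5 = min(1, a+b) on (0.91, 0.10) = 1.00
  (A3 ∨ ¬A5) ∨ A5 = min(1, a+b) on (1.00, 0.90) = 1.00
  → value = 1.0000
Under Gödel:
  ¬A5 = 1 − 0.90 = 0.10
  A3 ∨ ¬A5 = max(a, b) on (0.91, 0.10) = 0.91
  (A3 ∨ ¬A5) ∨ A5 = max(a, b) on (0.91, 0.90) = 0.91
  → value = 0.9100
|1.0000 − 0.9100| = 0.090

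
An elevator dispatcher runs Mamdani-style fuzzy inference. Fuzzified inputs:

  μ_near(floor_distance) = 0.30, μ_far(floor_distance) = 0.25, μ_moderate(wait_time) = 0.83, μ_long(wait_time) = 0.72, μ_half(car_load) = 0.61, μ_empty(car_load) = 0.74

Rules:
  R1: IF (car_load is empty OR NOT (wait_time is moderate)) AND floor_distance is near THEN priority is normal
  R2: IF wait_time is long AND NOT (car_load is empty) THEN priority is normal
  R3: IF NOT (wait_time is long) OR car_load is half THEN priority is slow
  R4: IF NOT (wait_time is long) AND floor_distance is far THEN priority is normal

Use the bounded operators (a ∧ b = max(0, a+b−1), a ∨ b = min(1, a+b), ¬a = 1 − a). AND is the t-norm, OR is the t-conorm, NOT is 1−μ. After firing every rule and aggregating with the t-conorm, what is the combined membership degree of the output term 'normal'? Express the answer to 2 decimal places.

0.21

R1: (empty=0.74 OR ¬moderate=1−0.83=0.17) = 0.91; AND[max(0, a+b−1)] with near=0.30 → w = 0.21
R2: long=0.72, ¬empty=1−0.74=0.26; AND[max(0, a+b−1)] → w = 0.00
R3: ¬long=1−0.72=0.28, half=0.61; OR[min(1, a+b)] → w = 0.89
R4: ¬long=1−0.72=0.28, far=0.25; AND[max(0, a+b−1)] → w = 0.00
Rules with consequent 'normal': {R1, R2, R4} → strengths 0.21, 0.00, 0.00
Aggregate via t-conorm [min(1, a+b)]: 0.21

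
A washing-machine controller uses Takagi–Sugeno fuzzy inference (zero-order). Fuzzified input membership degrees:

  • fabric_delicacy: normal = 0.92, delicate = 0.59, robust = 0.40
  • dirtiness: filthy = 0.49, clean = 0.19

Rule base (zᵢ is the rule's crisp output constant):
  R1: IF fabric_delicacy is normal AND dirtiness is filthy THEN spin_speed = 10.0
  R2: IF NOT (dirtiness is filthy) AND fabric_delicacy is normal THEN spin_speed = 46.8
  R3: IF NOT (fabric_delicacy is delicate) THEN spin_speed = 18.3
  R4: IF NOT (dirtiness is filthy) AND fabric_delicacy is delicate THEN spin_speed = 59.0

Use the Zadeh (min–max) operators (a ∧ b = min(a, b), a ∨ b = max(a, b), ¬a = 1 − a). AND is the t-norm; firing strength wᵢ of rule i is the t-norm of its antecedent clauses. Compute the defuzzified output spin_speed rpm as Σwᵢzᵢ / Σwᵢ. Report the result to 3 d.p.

34.563

R1 (z=10.0): normal=0.92, filthy=0.49; AND[min(a, b)] → w = 0.49
R2 (z=46.8): ¬filthy=1−0.49=0.51, normal=0.92; AND[min(a, b)] → w = 0.51
R3 (z=18.3): ¬delicate=1−0.59=0.41 → w = 0.41
R4 (z=59.0): ¬filthy=1−0.49=0.51, delicate=0.59; AND[min(a, b)] → w = 0.51
Weighted average = (0.49·10.0 + 0.51·46.8 + 0.41·18.3 + 0.51·59.0) / (0.49 + 0.51 + 0.41 + 0.51)
  = 66.3610 / 1.9200 = 34.563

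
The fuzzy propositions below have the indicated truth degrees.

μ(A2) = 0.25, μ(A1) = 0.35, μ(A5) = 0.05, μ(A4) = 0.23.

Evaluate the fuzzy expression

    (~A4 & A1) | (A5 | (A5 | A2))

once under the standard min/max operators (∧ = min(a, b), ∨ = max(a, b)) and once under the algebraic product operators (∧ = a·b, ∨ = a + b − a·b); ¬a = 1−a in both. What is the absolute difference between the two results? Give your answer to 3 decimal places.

Under standard min/max:
  ~A4 = 1 − 0.23 = 0.77
  ~A4 & A1 = min(a, b) on (0.77, 0.35) = 0.35
  A5 | A2 = max(a, b) on (0.05, 0.25) = 0.25
  A5 | (A5 | A2) = max(a, b) on (0.05, 0.25) = 0.25
  (~A4 & A1) | (A5 | (A5 | A2)) = max(a, b) on (0.35, 0.25) = 0.35
  → value = 0.3500
Under algebraic product:
  ~A4 = 1 − 0.2300 = 0.7700
  ~A4 & A1 = a·b on (0.7700, 0.3500) = 0.2695
  A5 | A2 = a + b − a·b on (0.0500, 0.2500) = 0.2875
  A5 | (A5 | A2) = a + b − a·b on (0.0500, 0.2875) = 0.3231
  (~A4 & A1) | (A5 | (A5 | A2)) = a + b − a·b on (0.2695, 0.3231) = 0.5055
  → value = 0.5055
|0.3500 − 0.5055| = 0.156

0.156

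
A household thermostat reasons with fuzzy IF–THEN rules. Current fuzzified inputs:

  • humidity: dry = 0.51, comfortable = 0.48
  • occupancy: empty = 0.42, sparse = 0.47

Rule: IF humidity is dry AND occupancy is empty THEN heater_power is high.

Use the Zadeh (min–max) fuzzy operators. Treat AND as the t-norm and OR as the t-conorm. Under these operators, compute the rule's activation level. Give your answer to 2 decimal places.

0.42

firing strength: dry=0.51, empty=0.42; AND[min(a, b)] → w = 0.42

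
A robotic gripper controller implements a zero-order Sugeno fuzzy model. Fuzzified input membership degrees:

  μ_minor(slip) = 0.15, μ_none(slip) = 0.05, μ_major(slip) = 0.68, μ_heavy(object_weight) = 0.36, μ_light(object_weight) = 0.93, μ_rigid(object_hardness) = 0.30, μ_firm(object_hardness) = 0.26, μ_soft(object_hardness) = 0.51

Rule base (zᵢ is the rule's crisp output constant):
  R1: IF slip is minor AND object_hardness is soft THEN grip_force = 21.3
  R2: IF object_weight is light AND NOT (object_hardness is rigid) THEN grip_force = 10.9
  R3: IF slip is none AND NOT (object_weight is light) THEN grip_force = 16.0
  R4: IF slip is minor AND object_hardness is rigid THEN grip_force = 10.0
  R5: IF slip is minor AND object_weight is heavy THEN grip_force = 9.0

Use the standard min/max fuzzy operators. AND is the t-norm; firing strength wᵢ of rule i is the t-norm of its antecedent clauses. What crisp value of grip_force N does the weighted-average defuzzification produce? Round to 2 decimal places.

R1 (z=21.3): minor=0.15, soft=0.51; AND[min(a, b)] → w = 0.15
R2 (z=10.9): light=0.93, ¬rigid=1−0.30=0.70; AND[min(a, b)] → w = 0.70
R3 (z=16.0): none=0.05, ¬light=1−0.93=0.07; AND[min(a, b)] → w = 0.05
R4 (z=10.0): minor=0.15, rigid=0.30; AND[min(a, b)] → w = 0.15
R5 (z=9.0): minor=0.15, heavy=0.36; AND[min(a, b)] → w = 0.15
Weighted average = (0.15·21.3 + 0.70·10.9 + 0.05·16.0 + 0.15·10.0 + 0.15·9.0) / (0.15 + 0.70 + 0.05 + 0.15 + 0.15)
  = 14.4750 / 1.2000 = 12.06

12.06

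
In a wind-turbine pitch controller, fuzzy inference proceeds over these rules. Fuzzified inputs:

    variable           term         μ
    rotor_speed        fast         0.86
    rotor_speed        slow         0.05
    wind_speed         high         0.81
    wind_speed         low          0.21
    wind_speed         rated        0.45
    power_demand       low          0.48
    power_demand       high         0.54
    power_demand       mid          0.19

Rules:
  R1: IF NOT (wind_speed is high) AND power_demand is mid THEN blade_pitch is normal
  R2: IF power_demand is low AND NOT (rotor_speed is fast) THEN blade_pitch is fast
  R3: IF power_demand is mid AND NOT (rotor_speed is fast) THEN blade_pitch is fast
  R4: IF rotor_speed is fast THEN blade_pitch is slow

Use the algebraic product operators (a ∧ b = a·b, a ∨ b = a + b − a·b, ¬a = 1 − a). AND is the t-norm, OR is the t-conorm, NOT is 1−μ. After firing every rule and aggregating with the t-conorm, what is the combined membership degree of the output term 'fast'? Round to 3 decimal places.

R1: ¬high=1−0.81=0.19, mid=0.19; AND[a·b] → w = 0.0361
R2: low=0.48, ¬fast=1−0.86=0.14; AND[a·b] → w = 0.0672
R3: mid=0.19, ¬fast=1−0.86=0.14; AND[a·b] → w = 0.0266
R4: fast=0.86 → w = 0.8600
Rules with consequent 'fast': {R2, R3} → strengths 0.0672, 0.0266
Aggregate via t-conorm [a + b − a·b]: 0.0920

0.092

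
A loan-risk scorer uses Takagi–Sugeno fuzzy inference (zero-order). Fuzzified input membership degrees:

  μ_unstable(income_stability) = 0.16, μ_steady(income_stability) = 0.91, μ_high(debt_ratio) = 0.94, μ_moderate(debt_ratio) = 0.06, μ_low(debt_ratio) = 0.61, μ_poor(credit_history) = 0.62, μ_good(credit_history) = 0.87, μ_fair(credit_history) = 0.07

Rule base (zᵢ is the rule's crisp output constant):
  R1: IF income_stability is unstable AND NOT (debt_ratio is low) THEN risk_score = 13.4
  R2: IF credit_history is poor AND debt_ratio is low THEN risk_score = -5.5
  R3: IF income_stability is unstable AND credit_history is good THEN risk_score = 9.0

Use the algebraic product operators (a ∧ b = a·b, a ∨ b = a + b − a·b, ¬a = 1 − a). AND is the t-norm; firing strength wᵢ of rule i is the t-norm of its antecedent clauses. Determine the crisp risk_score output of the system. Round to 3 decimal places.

R1 (z=13.4): unstable=0.16, ¬low=1−0.61=0.39; AND[a·b] → w = 0.0624
R2 (z=-5.5): poor=0.62, low=0.61; AND[a·b] → w = 0.3782
R3 (z=9.0): unstable=0.16, good=0.87; AND[a·b] → w = 0.1392
Weighted average = (0.0624·13.4 + 0.3782·-5.5 + 0.1392·9.0) / (0.0624 + 0.3782 + 0.1392)
  = 0.0089 / 0.5798 = 0.015

0.015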